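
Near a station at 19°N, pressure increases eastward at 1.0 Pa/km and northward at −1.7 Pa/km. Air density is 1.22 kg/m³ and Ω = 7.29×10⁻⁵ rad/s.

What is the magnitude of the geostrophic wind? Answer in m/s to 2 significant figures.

34 m/s

Coriolis parameter at 19°N:
f = 2Ω sin φ = 2 × 7.29×10⁻⁵ × sin 19° = 4.75×10⁻⁵ s⁻¹
Component geostrophic relations (x east, y north):
u_g = −(1/(fρ)) ∂P/∂y,  v_g = (1/(fρ)) ∂P/∂x
u_g = −(−1.7×10⁻³)/(4.75×10⁻⁵ × 1.22) = 29.4 m/s;  v_g = (1.0×10⁻³)/(4.75×10⁻⁵ × 1.22) = 17.3 m/s
|V_g| = √(u_g² + v_g²) = 34.1 m/s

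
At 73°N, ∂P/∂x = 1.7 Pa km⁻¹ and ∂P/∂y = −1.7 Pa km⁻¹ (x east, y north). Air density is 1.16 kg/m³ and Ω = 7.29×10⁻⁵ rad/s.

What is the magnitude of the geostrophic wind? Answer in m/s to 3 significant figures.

Coriolis parameter at 73°N:
f = 2Ω sin φ = 2 × 7.29×10⁻⁵ × sin 73° = 1.39×10⁻⁴ s⁻¹
Component geostrophic relations (x east, y north):
u_g = −(1/(fρ)) ∂P/∂y,  v_g = (1/(fρ)) ∂P/∂x
u_g = −(−1.7×10⁻³)/(1.39×10⁻⁴ × 1.16) = 10.5 m/s;  v_g = (1.7×10⁻³)/(1.39×10⁻⁴ × 1.16) = 10.5 m/s
|V_g| = √(u_g² + v_g²) = 14.9 m/s

14.9 m/s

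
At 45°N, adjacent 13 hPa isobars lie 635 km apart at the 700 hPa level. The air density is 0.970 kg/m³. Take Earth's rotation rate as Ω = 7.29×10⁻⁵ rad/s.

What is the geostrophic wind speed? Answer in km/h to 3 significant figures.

73.7 km/h

Coriolis parameter at 45°N:
f = 2Ω sin φ = 2 × 7.29×10⁻⁵ × sin 45° = 1.03×10⁻⁴ s⁻¹
Pressure gradient: |∂P/∂n| = 1300 Pa / 635000 m = 2.05×10⁻³ Pa/m
Geostrophic balance (pressure-gradient force = Coriolis force):
V_g = (1/(fρ)) |∂P/∂n| = 2.05×10⁻³ / (1.03×10⁻⁴ × 0.970) = 20.5 m/s
Converting: 20.5 m/s × 3.6 = 73.7 km/h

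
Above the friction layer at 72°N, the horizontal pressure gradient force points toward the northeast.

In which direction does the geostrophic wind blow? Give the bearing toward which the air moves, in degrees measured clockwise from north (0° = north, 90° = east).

The pressure-gradient force points toward the northeast (bearing 045°).
Geostrophic balance: in the Northern Hemisphere the Coriolis force deflects motion to the right, so the geostrophic wind blows 90° to the right of the pressure-gradient force (low pressure on the left).
Rotating 045° by 90° clockwise gives 135° — the wind blows toward the southeast.

135°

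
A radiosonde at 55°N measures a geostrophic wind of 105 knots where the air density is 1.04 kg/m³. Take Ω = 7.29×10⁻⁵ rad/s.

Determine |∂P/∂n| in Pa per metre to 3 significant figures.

Coriolis parameter at 55°N:
f = 2Ω sin φ = 2 × 7.29×10⁻⁵ × sin 55° = 1.19×10⁻⁴ s⁻¹
Wind speed in SI: 105 knots = 54.0 m/s
Geostrophic balance rearranged: |∂P/∂n| = f ρ V_g
|∂P/∂n| = 1.19×10⁻⁴ × 1.04 × 54.0 = 6.71×10⁻³ Pa/m

6.71×10⁻³ Pa/m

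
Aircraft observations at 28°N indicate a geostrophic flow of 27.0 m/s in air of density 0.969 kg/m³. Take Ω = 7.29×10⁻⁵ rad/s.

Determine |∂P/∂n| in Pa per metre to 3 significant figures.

1.79×10⁻³ Pa/m

Coriolis parameter at 28°N:
f = 2Ω sin φ = 2 × 7.29×10⁻⁵ × sin 28° = 6.84×10⁻⁵ s⁻¹
Geostrophic balance rearranged: |∂P/∂n| = f ρ V_g
|∂P/∂n| = 6.84×10⁻⁵ × 0.969 × 27.0 = 1.79×10⁻³ Pa/m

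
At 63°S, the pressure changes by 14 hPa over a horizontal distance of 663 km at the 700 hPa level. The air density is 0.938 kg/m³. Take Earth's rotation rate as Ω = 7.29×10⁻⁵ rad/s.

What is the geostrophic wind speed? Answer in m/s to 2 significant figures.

Coriolis parameter at 63°S:
f = 2Ω sin φ = 2 × 7.29×10⁻⁵ × sin 63° = 1.30×10⁻⁴ s⁻¹
Pressure gradient: |∂P/∂n| = 1400 Pa / 663000 m = 2.11×10⁻³ Pa/m
Geostrophic balance (pressure-gradient force = Coriolis force):
V_g = (1/(fρ)) |∂P/∂n| = 2.11×10⁻³ / (1.30×10⁻⁴ × 0.938) = 17.3 m/s

17 m/s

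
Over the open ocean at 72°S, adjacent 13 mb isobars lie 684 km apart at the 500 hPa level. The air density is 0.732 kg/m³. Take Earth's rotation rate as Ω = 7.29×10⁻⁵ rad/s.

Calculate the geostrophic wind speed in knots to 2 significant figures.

36 knots

Coriolis parameter at 72°S:
f = 2Ω sin φ = 2 × 7.29×10⁻⁵ × sin 72° = 1.39×10⁻⁴ s⁻¹
Pressure gradient: |∂P/∂n| = 1300 Pa / 684000 m = 1.90×10⁻³ Pa/m
Geostrophic balance (pressure-gradient force = Coriolis force):
V_g = (1/(fρ)) |∂P/∂n| = 1.90×10⁻³ / (1.39×10⁻⁴ × 0.732) = 18.7 m/s
Converting: 18.7 m/s × 1.944 = 36 knots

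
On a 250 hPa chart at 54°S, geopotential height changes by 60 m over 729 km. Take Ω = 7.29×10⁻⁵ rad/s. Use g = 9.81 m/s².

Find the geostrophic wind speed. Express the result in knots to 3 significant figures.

13.3 knots

Coriolis parameter at 54°S:
f = 2Ω sin φ = 2 × 7.29×10⁻⁵ × sin 54° = 1.18×10⁻⁴ s⁻¹
Height gradient: |∂Z/∂n| = 60 m / 729000 m = 8.23×10⁻⁵
On a pressure surface, geostrophic balance gives V_g = (g/f)|∂Z/∂n|:
V_g = 9.81 × 8.23×10⁻⁵ / 1.18×10⁻⁴ = 6.85 m/s
Converting: 6.85 m/s × 1.944 = 13.3 knots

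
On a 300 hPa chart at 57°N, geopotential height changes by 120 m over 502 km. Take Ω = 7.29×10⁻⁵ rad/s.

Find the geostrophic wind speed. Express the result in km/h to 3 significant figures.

Coriolis parameter at 57°N:
f = 2Ω sin φ = 2 × 7.29×10⁻⁵ × sin 57° = 1.22×10⁻⁴ s⁻¹
Height gradient: |∂Z/∂n| = 120 m / 502000 m = 2.39×10⁻⁴
On a pressure surface, geostrophic balance gives V_g = (g/f)|∂Z/∂n|:
V_g = 9.81 × 2.39×10⁻⁴ / 1.22×10⁻⁴ = 19.2 m/s
Converting: 19.2 m/s × 3.6 = 69.0 km/h

69.0 km/h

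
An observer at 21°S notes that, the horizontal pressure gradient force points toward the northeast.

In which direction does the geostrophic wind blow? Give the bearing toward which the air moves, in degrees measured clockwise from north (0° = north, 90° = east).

315°

The pressure-gradient force points toward the northeast (bearing 045°).
Geostrophic balance: in the Southern Hemisphere the Coriolis force deflects motion to the left, so the geostrophic wind blows 90° to the left of the pressure-gradient force (low pressure on the right).
Rotating 045° by 90° counterclockwise gives 315° — the wind blows toward the northwest.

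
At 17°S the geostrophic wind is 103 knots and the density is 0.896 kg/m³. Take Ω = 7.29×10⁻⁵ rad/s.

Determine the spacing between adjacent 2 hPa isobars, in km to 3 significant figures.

98.8 km

Coriolis parameter at 17°S:
f = 2Ω sin φ = 2 × 7.29×10⁻⁵ × sin 17° = 4.26×10⁻⁵ s⁻¹
Wind speed in SI: 103 knots = 53.0 m/s
Geostrophic balance rearranged: |∂P/∂n| = f ρ V_g
|∂P/∂n| = 4.26×10⁻⁵ × 0.896 × 53.0 = 2.02×10⁻³ Pa/m
Isobar spacing: Δn = ΔP/|∂P/∂n| = 200 Pa / 2.02×10⁻³ Pa/m = 98822 m ≈ 98.8 km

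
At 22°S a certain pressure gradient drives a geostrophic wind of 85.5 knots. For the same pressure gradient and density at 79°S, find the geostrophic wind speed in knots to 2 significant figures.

With the same pressure gradient and density, V_g ∝ 1/f ∝ 1/sin φ.
V₂ = V₁ · sin φ₁ / sin φ₂ = 85.5 × sin 22° / sin 79°
V₂ = 85.5 × 0.3746/0.9816 = 33 knots

33 knots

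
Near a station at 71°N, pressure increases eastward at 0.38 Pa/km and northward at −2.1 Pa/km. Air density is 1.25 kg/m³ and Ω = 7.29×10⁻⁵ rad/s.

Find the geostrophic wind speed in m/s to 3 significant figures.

12.4 m/s

Coriolis parameter at 71°N:
f = 2Ω sin φ = 2 × 7.29×10⁻⁵ × sin 71° = 1.38×10⁻⁴ s⁻¹
Component geostrophic relations (x east, y north):
u_g = −(1/(fρ)) ∂P/∂y,  v_g = (1/(fρ)) ∂P/∂x
u_g = −(−2.1×10⁻³)/(1.38×10⁻⁴ × 1.25) = 12.2 m/s;  v_g = (0.38×10⁻³)/(1.38×10⁻⁴ × 1.25) = 2.21 m/s
|V_g| = √(u_g² + v_g²) = 12.4 m/s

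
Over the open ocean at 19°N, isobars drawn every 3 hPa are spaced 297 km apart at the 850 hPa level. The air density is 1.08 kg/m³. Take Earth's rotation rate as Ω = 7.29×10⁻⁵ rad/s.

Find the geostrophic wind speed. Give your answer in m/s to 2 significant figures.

Coriolis parameter at 19°N:
f = 2Ω sin φ = 2 × 7.29×10⁻⁵ × sin 19° = 4.75×10⁻⁵ s⁻¹
Pressure gradient: |∂P/∂n| = 300 Pa / 297000 m = 1.01×10⁻³ Pa/m
Geostrophic balance (pressure-gradient force = Coriolis force):
V_g = (1/(fρ)) |∂P/∂n| = 1.01×10⁻³ / (4.75×10⁻⁵ × 1.08) = 19.7 m/s

20 m/s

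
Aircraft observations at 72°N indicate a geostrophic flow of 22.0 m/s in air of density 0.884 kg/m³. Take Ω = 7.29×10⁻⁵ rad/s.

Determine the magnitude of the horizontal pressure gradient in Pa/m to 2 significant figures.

Coriolis parameter at 72°N:
f = 2Ω sin φ = 2 × 7.29×10⁻⁵ × sin 72° = 1.39×10⁻⁴ s⁻¹
Geostrophic balance rearranged: |∂P/∂n| = f ρ V_g
|∂P/∂n| = 1.39×10⁻⁴ × 0.884 × 22.0 = 2.70×10⁻³ Pa/m

2.7×10⁻³ Pa/m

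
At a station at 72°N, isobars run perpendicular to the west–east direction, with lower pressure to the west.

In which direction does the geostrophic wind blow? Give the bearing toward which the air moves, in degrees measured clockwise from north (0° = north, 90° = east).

The pressure-gradient force points toward the west (bearing 270°).
Geostrophic balance: in the Northern Hemisphere the Coriolis force deflects motion to the right, so the geostrophic wind blows 90° to the right of the pressure-gradient force (low pressure on the left).
Rotating 270° by 90° clockwise gives 000° — the wind blows toward the north.

000°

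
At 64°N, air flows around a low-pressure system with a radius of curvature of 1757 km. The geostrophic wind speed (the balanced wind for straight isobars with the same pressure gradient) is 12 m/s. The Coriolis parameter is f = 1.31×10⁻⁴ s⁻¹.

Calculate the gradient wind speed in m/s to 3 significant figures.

Around a low, centrifugal force acts outward with Coriolis, so pressure-gradient force balances both:
(1/ρ)|∂P/∂n| = fV + V²/R  →  V² + fR·V − fR·V_g = 0
With fR = 1.31×10⁻⁴ × 1757×10³ m = 230 m/s:
V = [−fR + √((fR)² + 4 fR V_g)]/2 = [−230 + √(230² + 4×230×12)]/2 = 11.4 m/s
Subgeostrophic (V < V_g = 12 m/s), as expected around a low.

11.4 m/s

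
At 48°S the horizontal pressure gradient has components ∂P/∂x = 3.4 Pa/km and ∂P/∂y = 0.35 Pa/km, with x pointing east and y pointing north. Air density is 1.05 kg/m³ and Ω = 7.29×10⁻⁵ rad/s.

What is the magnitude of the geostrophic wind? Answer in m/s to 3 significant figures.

Coriolis parameter at 48°S:
f = 2Ω sin φ = 2 × 7.29×10⁻⁵ × sin 48° = 1.08×10⁻⁴ s⁻¹
In the Southern Hemisphere f is negative: f = −1.08×10⁻⁴ s⁻¹.
Component geostrophic relations (x east, y north):
u_g = −(1/(fρ)) ∂P/∂y,  v_g = (1/(fρ)) ∂P/∂x
u_g = −(0.35×10⁻³)/(−1.08×10⁻⁴ × 1.05) = 3.08 m/s;  v_g = (3.4×10⁻³)/(−1.08×10⁻⁴ × 1.05) = −29.9 m/s
|V_g| = √(u_g² + v_g²) = 30.0 m/s

30.0 m/s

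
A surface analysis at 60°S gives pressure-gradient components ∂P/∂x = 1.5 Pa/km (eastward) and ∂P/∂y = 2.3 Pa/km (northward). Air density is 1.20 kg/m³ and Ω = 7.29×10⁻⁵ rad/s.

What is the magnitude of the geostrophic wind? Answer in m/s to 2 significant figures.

18 m/s

Coriolis parameter at 60°S:
f = 2Ω sin φ = 2 × 7.29×10⁻⁵ × sin 60° = 1.26×10⁻⁴ s⁻¹
In the Southern Hemisphere f is negative: f = −1.26×10⁻⁴ s⁻¹.
Component geostrophic relations (x east, y north):
u_g = −(1/(fρ)) ∂P/∂y,  v_g = (1/(fρ)) ∂P/∂x
u_g = −(2.3×10⁻³)/(−1.26×10⁻⁴ × 1.20) = 15.2 m/s;  v_g = (1.5×10⁻³)/(−1.26×10⁻⁴ × 1.20) = −9.90 m/s
|V_g| = √(u_g² + v_g²) = 18.1 m/s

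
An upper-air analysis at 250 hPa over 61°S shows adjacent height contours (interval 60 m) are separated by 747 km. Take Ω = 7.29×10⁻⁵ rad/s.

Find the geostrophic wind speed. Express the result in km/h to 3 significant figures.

Coriolis parameter at 61°S:
f = 2Ω sin φ = 2 × 7.29×10⁻⁵ × sin 61° = 1.28×10⁻⁴ s⁻¹
Height gradient: |∂Z/∂n| = 60 m / 747000 m = 8.03×10⁻⁵
On a pressure surface, geostrophic balance gives V_g = (g/f)|∂Z/∂n|:
V_g = 9.81 × 8.03×10⁻⁵ / 1.28×10⁻⁴ = 6.18 m/s
Converting: 6.18 m/s × 3.6 = 22.2 km/h

22.2 km/h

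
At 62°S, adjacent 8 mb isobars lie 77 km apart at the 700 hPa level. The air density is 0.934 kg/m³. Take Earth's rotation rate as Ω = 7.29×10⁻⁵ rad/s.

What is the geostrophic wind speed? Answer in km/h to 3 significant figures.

Coriolis parameter at 62°S:
f = 2Ω sin φ = 2 × 7.29×10⁻⁵ × sin 62° = 1.29×10⁻⁴ s⁻¹
Pressure gradient: |∂P/∂n| = 800 Pa / 77000 m = 1.04×10⁻² Pa/m
Geostrophic balance (pressure-gradient force = Coriolis force):
V_g = (1/(fρ)) |∂P/∂n| = 1.04×10⁻² / (1.29×10⁻⁴ × 0.934) = 86.4 m/s
Converting: 86.4 m/s × 3.6 = 311 km/h

311 km/h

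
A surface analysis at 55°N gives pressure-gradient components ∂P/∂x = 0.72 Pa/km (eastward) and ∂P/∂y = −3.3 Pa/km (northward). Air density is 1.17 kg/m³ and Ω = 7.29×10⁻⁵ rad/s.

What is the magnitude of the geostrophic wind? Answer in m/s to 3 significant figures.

Coriolis parameter at 55°N:
f = 2Ω sin φ = 2 × 7.29×10⁻⁵ × sin 55° = 1.19×10⁻⁴ s⁻¹
Component geostrophic relations (x east, y north):
u_g = −(1/(fρ)) ∂P/∂y,  v_g = (1/(fρ)) ∂P/∂x
u_g = −(−3.3×10⁻³)/(1.19×10⁻⁴ × 1.17) = 23.6 m/s;  v_g = (0.72×10⁻³)/(1.19×10⁻⁴ × 1.17) = 5.15 m/s
|V_g| = √(u_g² + v_g²) = 24.2 m/s

24.2 m/s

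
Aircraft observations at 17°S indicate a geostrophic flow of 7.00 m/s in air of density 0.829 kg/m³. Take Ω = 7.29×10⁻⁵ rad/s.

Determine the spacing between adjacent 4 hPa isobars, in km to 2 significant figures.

Coriolis parameter at 17°S:
f = 2Ω sin φ = 2 × 7.29×10⁻⁵ × sin 17° = 4.26×10⁻⁵ s⁻¹
Geostrophic balance rearranged: |∂P/∂n| = f ρ V_g
|∂P/∂n| = 4.26×10⁻⁵ × 0.829 × 7.00 = 2.47×10⁻⁴ Pa/m
Isobar spacing: Δn = ΔP/|∂P/∂n| = 400 Pa / 2.47×10⁻⁴ Pa/m = 1617017 m ≈ 1600 km

1600 km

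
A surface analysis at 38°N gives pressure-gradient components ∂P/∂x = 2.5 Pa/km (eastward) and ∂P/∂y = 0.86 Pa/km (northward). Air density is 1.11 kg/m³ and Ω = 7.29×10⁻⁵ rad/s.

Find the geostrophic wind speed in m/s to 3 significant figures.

Coriolis parameter at 38°N:
f = 2Ω sin φ = 2 × 7.29×10⁻⁵ × sin 38° = 8.98×10⁻⁵ s⁻¹
Component geostrophic relations (x east, y north):
u_g = −(1/(fρ)) ∂P/∂y,  v_g = (1/(fρ)) ∂P/∂x
u_g = −(0.86×10⁻³)/(8.98×10⁻⁵ × 1.11) = −8.63 m/s;  v_g = (2.5×10⁻³)/(8.98×10⁻⁵ × 1.11) = 25.1 m/s
|V_g| = √(u_g² + v_g²) = 26.5 m/s

26.5 m/s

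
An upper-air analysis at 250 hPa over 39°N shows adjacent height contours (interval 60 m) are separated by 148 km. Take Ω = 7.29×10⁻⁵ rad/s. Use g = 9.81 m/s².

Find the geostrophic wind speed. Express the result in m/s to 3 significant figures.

43.3 m/s

Coriolis parameter at 39°N:
f = 2Ω sin φ = 2 × 7.29×10⁻⁵ × sin 39° = 9.18×10⁻⁵ s⁻¹
Height gradient: |∂Z/∂n| = 60 m / 148000 m = 4.05×10⁻⁴
On a pressure surface, geostrophic balance gives V_g = (g/f)|∂Z/∂n|:
V_g = 9.81 × 4.05×10⁻⁴ / 9.18×10⁻⁵ = 43.3 m/s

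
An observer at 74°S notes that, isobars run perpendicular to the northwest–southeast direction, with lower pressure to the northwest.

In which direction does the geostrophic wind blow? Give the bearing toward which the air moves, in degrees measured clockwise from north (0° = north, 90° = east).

The pressure-gradient force points toward the northwest (bearing 315°).
Geostrophic balance: in the Southern Hemisphere the Coriolis force deflects motion to the left, so the geostrophic wind blows 90° to the left of the pressure-gradient force (low pressure on the right).
Rotating 315° by 90° counterclockwise gives 225° — the wind blows toward the southwest.

225°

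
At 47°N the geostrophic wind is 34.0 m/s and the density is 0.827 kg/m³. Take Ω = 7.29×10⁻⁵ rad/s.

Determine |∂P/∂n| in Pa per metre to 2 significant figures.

Coriolis parameter at 47°N:
f = 2Ω sin φ = 2 × 7.29×10⁻⁵ × sin 47° = 1.07×10⁻⁴ s⁻¹
Geostrophic balance rearranged: |∂P/∂n| = f ρ V_g
|∂P/∂n| = 1.07×10⁻⁴ × 0.827 × 34.0 = 3.00×10⁻³ Pa/m

3.0×10⁻³ Pa/m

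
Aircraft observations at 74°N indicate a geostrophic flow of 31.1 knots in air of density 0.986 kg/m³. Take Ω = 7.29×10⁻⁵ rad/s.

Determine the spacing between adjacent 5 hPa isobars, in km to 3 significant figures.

Coriolis parameter at 74°N:
f = 2Ω sin φ = 2 × 7.29×10⁻⁵ × sin 74° = 1.40×10⁻⁴ s⁻¹
Wind speed in SI: 31.1 knots = 16.0 m/s
Geostrophic balance rearranged: |∂P/∂n| = f ρ V_g
|∂P/∂n| = 1.40×10⁻⁴ × 0.986 × 16.0 = 2.21×10⁻³ Pa/m
Isobar spacing: Δn = ΔP/|∂P/∂n| = 500 Pa / 2.21×10⁻³ Pa/m = 226149 m ≈ 226 km

226 km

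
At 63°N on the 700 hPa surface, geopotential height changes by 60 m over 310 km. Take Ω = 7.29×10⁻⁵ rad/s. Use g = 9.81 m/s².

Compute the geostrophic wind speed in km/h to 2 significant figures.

53 km/h

Coriolis parameter at 63°N:
f = 2Ω sin φ = 2 × 7.29×10⁻⁵ × sin 63° = 1.30×10⁻⁴ s⁻¹
Height gradient: |∂Z/∂n| = 60 m / 310000 m = 1.94×10⁻⁴
On a pressure surface, geostrophic balance gives V_g = (g/f)|∂Z/∂n|:
V_g = 9.81 × 1.94×10⁻⁴ / 1.30×10⁻⁴ = 14.6 m/s
Converting: 14.6 m/s × 3.6 = 53 km/h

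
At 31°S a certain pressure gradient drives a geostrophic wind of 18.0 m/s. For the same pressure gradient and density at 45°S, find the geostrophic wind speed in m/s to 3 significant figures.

With the same pressure gradient and density, V_g ∝ 1/f ∝ 1/sin φ.
V₂ = V₁ · sin φ₁ / sin φ₂ = 18.0 × sin 31° / sin 45°
V₂ = 18.0 × 0.5150/0.7071 = 13.1 m/s

13.1 m/s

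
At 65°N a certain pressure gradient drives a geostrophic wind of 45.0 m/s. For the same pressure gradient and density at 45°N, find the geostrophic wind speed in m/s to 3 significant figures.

57.7 m/s

With the same pressure gradient and density, V_g ∝ 1/f ∝ 1/sin φ.
V₂ = V₁ · sin φ₁ / sin φ₂ = 45.0 × sin 65° / sin 45°
V₂ = 45.0 × 0.9063/0.7071 = 57.7 m/s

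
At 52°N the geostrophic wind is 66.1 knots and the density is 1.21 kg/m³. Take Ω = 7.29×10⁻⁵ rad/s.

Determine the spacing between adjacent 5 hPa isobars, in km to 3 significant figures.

106 km

Coriolis parameter at 52°N:
f = 2Ω sin φ = 2 × 7.29×10⁻⁵ × sin 52° = 1.15×10⁻⁴ s⁻¹
Wind speed in SI: 66.1 knots = 34.0 m/s
Geostrophic balance rearranged: |∂P/∂n| = f ρ V_g
|∂P/∂n| = 1.15×10⁻⁴ × 1.21 × 34.0 = 4.73×10⁻³ Pa/m
Isobar spacing: Δn = ΔP/|∂P/∂n| = 500 Pa / 4.73×10⁻³ Pa/m = 105768 m ≈ 106 km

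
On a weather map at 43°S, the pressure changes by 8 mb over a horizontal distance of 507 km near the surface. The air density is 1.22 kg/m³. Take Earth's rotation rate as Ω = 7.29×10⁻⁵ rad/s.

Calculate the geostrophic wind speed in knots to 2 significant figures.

25 knots

Coriolis parameter at 43°S:
f = 2Ω sin φ = 2 × 7.29×10⁻⁵ × sin 43° = 9.94×10⁻⁵ s⁻¹
Pressure gradient: |∂P/∂n| = 800 Pa / 507000 m = 1.58×10⁻³ Pa/m
Geostrophic balance (pressure-gradient force = Coriolis force):
V_g = (1/(fρ)) |∂P/∂n| = 1.58×10⁻³ / (9.94×10⁻⁵ × 1.22) = 13.0 m/s
Converting: 13.0 m/s × 1.944 = 25 knots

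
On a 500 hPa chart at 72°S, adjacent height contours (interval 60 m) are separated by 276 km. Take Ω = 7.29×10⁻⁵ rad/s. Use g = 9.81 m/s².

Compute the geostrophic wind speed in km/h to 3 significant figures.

55.4 km/h

Coriolis parameter at 72°S:
f = 2Ω sin φ = 2 × 7.29×10⁻⁵ × sin 72° = 1.39×10⁻⁴ s⁻¹
Height gradient: |∂Z/∂n| = 60 m / 276000 m = 2.17×10⁻⁴
On a pressure surface, geostrophic balance gives V_g = (g/f)|∂Z/∂n|:
V_g = 9.81 × 2.17×10⁻⁴ / 1.39×10⁻⁴ = 15.4 m/s
Converting: 15.4 m/s × 3.6 = 55.4 km/h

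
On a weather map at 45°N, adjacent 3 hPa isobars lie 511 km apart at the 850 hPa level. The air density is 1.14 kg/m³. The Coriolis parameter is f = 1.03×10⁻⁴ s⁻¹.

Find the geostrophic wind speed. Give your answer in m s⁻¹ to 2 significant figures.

Pressure gradient: |∂P/∂n| = 300 Pa / 511000 m = 5.87×10⁻⁴ Pa/m
Geostrophic balance (pressure-gradient force = Coriolis force):
V_g = (1/(fρ)) |∂P/∂n| = 5.87×10⁻⁴ / (1.03×10⁻⁴ × 1.14) = 5.00 m/s

5.0 m s⁻¹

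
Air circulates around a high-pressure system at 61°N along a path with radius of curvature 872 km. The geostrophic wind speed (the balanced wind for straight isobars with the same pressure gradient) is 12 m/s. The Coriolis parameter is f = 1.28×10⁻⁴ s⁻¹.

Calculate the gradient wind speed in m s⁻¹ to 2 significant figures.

14 m s⁻¹

Around a high, pressure-gradient force acts outward with centrifugal, so Coriolis balances both:
fV = (1/ρ)|∂P/∂n| + V²/R  →  V² − fR·V + fR·V_g = 0
With fR = 1.28×10⁻⁴ × 872×10³ m = 112 m/s:
V = [fR − √((fR)² − 4 fR V_g)]/2 = [112 − √(112² − 4×112×12)]/2 = 13.7 m/s
Supergeostrophic (V > V_g = 12 m/s), as expected around a high.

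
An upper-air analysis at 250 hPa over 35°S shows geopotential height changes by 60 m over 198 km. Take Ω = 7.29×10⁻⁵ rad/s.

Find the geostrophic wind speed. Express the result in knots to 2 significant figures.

69 knots

Coriolis parameter at 35°S:
f = 2Ω sin φ = 2 × 7.29×10⁻⁵ × sin 35° = 8.36×10⁻⁵ s⁻¹
Height gradient: |∂Z/∂n| = 60 m / 198000 m = 3.03×10⁻⁴
On a pressure surface, geostrophic balance gives V_g = (g/f)|∂Z/∂n|:
V_g = 9.81 × 3.03×10⁻⁴ / 8.36×10⁻⁵ = 35.5 m/s
Converting: 35.5 m/s × 1.944 = 69 knots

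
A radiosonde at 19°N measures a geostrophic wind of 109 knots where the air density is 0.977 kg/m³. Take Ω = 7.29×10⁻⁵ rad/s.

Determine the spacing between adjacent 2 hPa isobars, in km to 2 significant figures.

Coriolis parameter at 19°N:
f = 2Ω sin φ = 2 × 7.29×10⁻⁵ × sin 19° = 4.75×10⁻⁵ s⁻¹
Wind speed in SI: 109 knots = 56.1 m/s
Geostrophic balance rearranged: |∂P/∂n| = f ρ V_g
|∂P/∂n| = 4.75×10⁻⁵ × 0.977 × 56.1 = 2.60×10⁻³ Pa/m
Isobar spacing: Δn = ΔP/|∂P/∂n| = 200 Pa / 2.60×10⁻³ Pa/m = 76908 m ≈ 77 km

77 km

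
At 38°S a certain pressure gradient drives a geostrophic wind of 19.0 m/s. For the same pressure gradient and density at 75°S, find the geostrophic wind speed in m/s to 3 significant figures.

12.1 m/s

With the same pressure gradient and density, V_g ∝ 1/f ∝ 1/sin φ.
V₂ = V₁ · sin φ₁ / sin φ₂ = 19.0 × sin 38° / sin 75°
V₂ = 19.0 × 0.6157/0.9659 = 12.1 m/s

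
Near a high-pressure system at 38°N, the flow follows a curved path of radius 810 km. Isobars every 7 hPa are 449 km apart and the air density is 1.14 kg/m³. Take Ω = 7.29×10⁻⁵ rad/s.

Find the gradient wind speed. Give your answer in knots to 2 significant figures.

42 knots

Coriolis parameter at 38°N:
f = 2Ω sin φ = 2 × 7.29×10⁻⁵ × sin 38° = 8.98×10⁻⁵ s⁻¹
Pressure gradient: |∂P/∂n| = 700 Pa / 449000 m = 1.56×10⁻³ Pa/m
Geostrophic speed: V_g = |∂P/∂n|/(fρ) = 1.56×10⁻³/(8.98×10⁻⁵ × 1.14) = 15.2 m/s
Around a high, pressure-gradient force acts outward with centrifugal, so Coriolis balances both:
fV = (1/ρ)|∂P/∂n| + V²/R  →  V² − fR·V + fR·V_g = 0
With fR = 8.98×10⁻⁵ × 810×10³ m = 72.7 m/s:
V = [fR − √((fR)² − 4 fR V_g)]/2 = [72.7 − √(72.7² − 4×72.7×15.2)]/2 = 21.7 m/s
Supergeostrophic (V > V_g = 15.2 m/s), as expected around a high.
Converting: 21.7 m/s × 1.944 = 42 knots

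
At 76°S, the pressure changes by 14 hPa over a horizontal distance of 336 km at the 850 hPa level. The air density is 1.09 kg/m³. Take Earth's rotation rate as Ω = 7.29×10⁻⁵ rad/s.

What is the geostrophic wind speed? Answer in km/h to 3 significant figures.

Coriolis parameter at 76°S:
f = 2Ω sin φ = 2 × 7.29×10⁻⁵ × sin 76° = 1.41×10⁻⁴ s⁻¹
Pressure gradient: |∂P/∂n| = 1400 Pa / 336000 m = 4.17×10⁻³ Pa/m
Geostrophic balance (pressure-gradient force = Coriolis force):
V_g = (1/(fρ)) |∂P/∂n| = 4.17×10⁻³ / (1.41×10⁻⁴ × 1.09) = 27.0 m/s
Converting: 27.0 m/s × 3.6 = 97.3 km/h

97.3 km/h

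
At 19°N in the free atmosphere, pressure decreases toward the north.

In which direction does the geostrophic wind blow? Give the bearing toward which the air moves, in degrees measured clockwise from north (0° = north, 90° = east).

The pressure-gradient force points toward the north (bearing 000°).
Geostrophic balance: in the Northern Hemisphere the Coriolis force deflects motion to the right, so the geostrophic wind blows 90° to the right of the pressure-gradient force (low pressure on the left).
Rotating 000° by 90° clockwise gives 090° — the wind blows toward the east.

090°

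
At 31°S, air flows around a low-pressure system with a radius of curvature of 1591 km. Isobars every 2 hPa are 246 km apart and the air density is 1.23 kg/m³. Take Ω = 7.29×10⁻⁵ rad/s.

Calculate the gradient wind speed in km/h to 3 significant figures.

Coriolis parameter at 31°S:
f = 2Ω sin φ = 2 × 7.29×10⁻⁵ × sin 31° = 7.51×10⁻⁵ s⁻¹
Pressure gradient: |∂P/∂n| = 200 Pa / 246000 m = 8.13×10⁻⁴ Pa/m
Geostrophic speed: V_g = |∂P/∂n|/(fρ) = 8.13×10⁻⁴/(7.51×10⁻⁵ × 1.23) = 8.80 m/s
Around a low, centrifugal force acts outward with Coriolis, so pressure-gradient force balances both:
(1/ρ)|∂P/∂n| = fV + V²/R  →  V² + fR·V − fR·V_g = 0
With fR = 7.51×10⁻⁵ × 1591×10³ m = 119 m/s:
V = [−fR + √((fR)² + 4 fR V_g)]/2 = [−119 + √(119² + 4×119×8.8)]/2 = 8.23 m/s
Subgeostrophic (V < V_g = 8.8 m/s), as expected around a low.
Converting: 8.23 m/s × 3.6 = 29.6 km/h

29.6 km/h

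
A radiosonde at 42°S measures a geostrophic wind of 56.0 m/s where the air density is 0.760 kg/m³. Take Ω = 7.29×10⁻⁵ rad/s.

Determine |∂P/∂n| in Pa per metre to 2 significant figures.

4.2×10⁻³ Pa/m

Coriolis parameter at 42°S:
f = 2Ω sin φ = 2 × 7.29×10⁻⁵ × sin 42° = 9.76×10⁻⁵ s⁻¹
Geostrophic balance rearranged: |∂P/∂n| = f ρ V_g
|∂P/∂n| = 9.76×10⁻⁵ × 0.760 × 56.0 = 4.15×10⁻³ Pa/m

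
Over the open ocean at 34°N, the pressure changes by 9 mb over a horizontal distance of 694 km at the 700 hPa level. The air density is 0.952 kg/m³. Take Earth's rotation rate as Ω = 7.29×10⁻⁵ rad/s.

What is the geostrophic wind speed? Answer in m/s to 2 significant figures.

17 m/s

Coriolis parameter at 34°N:
f = 2Ω sin φ = 2 × 7.29×10⁻⁵ × sin 34° = 8.15×10⁻⁵ s⁻¹
Pressure gradient: |∂P/∂n| = 900 Pa / 694000 m = 1.30×10⁻³ Pa/m
Geostrophic balance (pressure-gradient force = Coriolis force):
V_g = (1/(fρ)) |∂P/∂n| = 1.30×10⁻³ / (8.15×10⁻⁵ × 0.952) = 16.7 m/s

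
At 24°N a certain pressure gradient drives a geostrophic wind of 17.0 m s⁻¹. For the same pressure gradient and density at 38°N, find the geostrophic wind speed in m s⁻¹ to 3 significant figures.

With the same pressure gradient and density, V_g ∝ 1/f ∝ 1/sin φ.
V₂ = V₁ · sin φ₁ / sin φ₂ = 17.0 × sin 24° / sin 38°
V₂ = 17.0 × 0.4067/0.6157 = 11.2 m s⁻¹

11.2 m s⁻¹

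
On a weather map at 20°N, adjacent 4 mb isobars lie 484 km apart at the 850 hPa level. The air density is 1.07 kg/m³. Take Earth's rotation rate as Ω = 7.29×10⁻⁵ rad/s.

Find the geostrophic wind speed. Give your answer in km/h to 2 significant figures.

Coriolis parameter at 20°N:
f = 2Ω sin φ = 2 × 7.29×10⁻⁵ × sin 20° = 4.99×10⁻⁵ s⁻¹
Pressure gradient: |∂P/∂n| = 400 Pa / 484000 m = 8.26×10⁻⁴ Pa/m
Geostrophic balance (pressure-gradient force = Coriolis force):
V_g = (1/(fρ)) |∂P/∂n| = 8.26×10⁻⁴ / (4.99×10⁻⁵ × 1.07) = 15.5 m/s
Converting: 15.5 m/s × 3.6 = 56 km/h

56 km/h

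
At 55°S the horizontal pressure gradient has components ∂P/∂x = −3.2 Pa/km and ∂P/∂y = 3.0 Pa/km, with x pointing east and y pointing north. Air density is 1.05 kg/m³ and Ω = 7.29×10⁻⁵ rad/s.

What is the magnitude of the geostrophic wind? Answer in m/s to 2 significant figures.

35 m/s

Coriolis parameter at 55°S:
f = 2Ω sin φ = 2 × 7.29×10⁻⁵ × sin 55° = 1.19×10⁻⁴ s⁻¹
In the Southern Hemisphere f is negative: f = −1.19×10⁻⁴ s⁻¹.
Component geostrophic relations (x east, y north):
u_g = −(1/(fρ)) ∂P/∂y,  v_g = (1/(fρ)) ∂P/∂x
u_g = −(3.0×10⁻³)/(−1.19×10⁻⁴ × 1.05) = 23.9 m/s;  v_g = (−3.2×10⁻³)/(−1.19×10⁻⁴ × 1.05) = 25.5 m/s
|V_g| = √(u_g² + v_g²) = 35.0 m/s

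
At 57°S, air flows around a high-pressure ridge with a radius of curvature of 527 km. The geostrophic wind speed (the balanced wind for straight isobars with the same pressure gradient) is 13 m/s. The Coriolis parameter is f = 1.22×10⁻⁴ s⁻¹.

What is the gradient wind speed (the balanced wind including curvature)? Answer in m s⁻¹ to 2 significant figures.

Around a high, pressure-gradient force acts outward with centrifugal, so Coriolis balances both:
fV = (1/ρ)|∂P/∂n| + V²/R  →  V² − fR·V + fR·V_g = 0
With fR = 1.22×10⁻⁴ × 527×10³ m = 64.3 m/s:
V = [fR − √((fR)² − 4 fR V_g)]/2 = [64.3 − √(64.3² − 4×64.3×13)]/2 = 18.1 m/s
Supergeostrophic (V > V_g = 13 m/s), as expected around a high.

18 m s⁻¹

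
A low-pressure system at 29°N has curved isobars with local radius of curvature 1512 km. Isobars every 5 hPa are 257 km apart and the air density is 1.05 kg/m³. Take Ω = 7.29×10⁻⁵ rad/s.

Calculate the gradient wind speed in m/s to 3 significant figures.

Coriolis parameter at 29°N:
f = 2Ω sin φ = 2 × 7.29×10⁻⁵ × sin 29° = 7.07×10⁻⁵ s⁻¹
Pressure gradient: |∂P/∂n| = 500 Pa / 257000 m = 1.95×10⁻³ Pa/m
Geostrophic speed: V_g = |∂P/∂n|/(fρ) = 1.95×10⁻³/(7.07×10⁻⁵ × 1.05) = 26.2 m/s
Around a low, centrifugal force acts outward with Coriolis, so pressure-gradient force balances both:
(1/ρ)|∂P/∂n| = fV + V²/R  →  V² + fR·V − fR·V_g = 0
With fR = 7.07×10⁻⁵ × 1512×10³ m = 107 m/s:
V = [−fR + √((fR)² + 4 fR V_g)]/2 = [−107 + √(107² + 4×107×26.2)]/2 = 21.8 m/s
Subgeostrophic (V < V_g = 26.2 m/s), as expected around a low.

21.8 m/s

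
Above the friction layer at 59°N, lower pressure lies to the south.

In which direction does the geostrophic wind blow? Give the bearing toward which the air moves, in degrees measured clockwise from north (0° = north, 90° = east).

270°

The pressure-gradient force points toward the south (bearing 180°).
Geostrophic balance: in the Northern Hemisphere the Coriolis force deflects motion to the right, so the geostrophic wind blows 90° to the right of the pressure-gradient force (low pressure on the left).
Rotating 180° by 90° clockwise gives 270° — the wind blows toward the west.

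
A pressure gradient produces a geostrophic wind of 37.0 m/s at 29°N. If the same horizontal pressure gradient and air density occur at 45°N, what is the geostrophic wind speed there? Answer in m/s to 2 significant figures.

With the same pressure gradient and density, V_g ∝ 1/f ∝ 1/sin φ.
V₂ = V₁ · sin φ₁ / sin φ₂ = 37.0 × sin 29° / sin 45°
V₂ = 37.0 × 0.4848/0.7071 = 25 m/s

25 m/s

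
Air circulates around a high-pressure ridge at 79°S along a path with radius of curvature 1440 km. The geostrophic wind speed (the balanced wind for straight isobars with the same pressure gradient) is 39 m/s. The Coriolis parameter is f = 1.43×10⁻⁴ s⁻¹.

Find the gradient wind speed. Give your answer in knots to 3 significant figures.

Around a high, pressure-gradient force acts outward with centrifugal, so Coriolis balances both:
fV = (1/ρ)|∂P/∂n| + V²/R  →  V² − fR·V + fR·V_g = 0
With fR = 1.43×10⁻⁴ × 1440×10³ m = 206 m/s:
V = [fR − √((fR)² − 4 fR V_g)]/2 = [206 − √(206² − 4×206×39)]/2 = 52.3 m/s
Supergeostrophic (V > V_g = 39 m/s), as expected around a high.
Converting: 52.3 m/s × 1.944 = 102 knots

102 knots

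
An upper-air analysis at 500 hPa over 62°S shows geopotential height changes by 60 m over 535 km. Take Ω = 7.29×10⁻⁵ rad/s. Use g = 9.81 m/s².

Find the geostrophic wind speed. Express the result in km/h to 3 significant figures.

30.8 km/h

Coriolis parameter at 62°S:
f = 2Ω sin φ = 2 × 7.29×10⁻⁵ × sin 62° = 1.29×10⁻⁴ s⁻¹
Height gradient: |∂Z/∂n| = 60 m / 535000 m = 1.12×10⁻⁴
On a pressure surface, geostrophic balance gives V_g = (g/f)|∂Z/∂n|:
V_g = 9.81 × 1.12×10⁻⁴ / 1.29×10⁻⁴ = 8.55 m/s
Converting: 8.55 m/s × 3.6 = 30.8 km/h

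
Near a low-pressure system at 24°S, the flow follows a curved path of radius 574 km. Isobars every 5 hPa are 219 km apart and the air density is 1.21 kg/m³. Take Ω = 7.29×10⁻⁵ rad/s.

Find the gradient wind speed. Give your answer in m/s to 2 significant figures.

Coriolis parameter at 24°S:
f = 2Ω sin φ = 2 × 7.29×10⁻⁵ × sin 24° = 5.93×10⁻⁵ s⁻¹
Pressure gradient: |∂P/∂n| = 500 Pa / 219000 m = 2.28×10⁻³ Pa/m
Geostrophic speed: V_g = |∂P/∂n|/(fρ) = 2.28×10⁻³/(5.93×10⁻⁵ × 1.21) = 31.8 m/s
Around a low, centrifugal force acts outward with Coriolis, so pressure-gradient force balances both:
(1/ρ)|∂P/∂n| = fV + V²/R  →  V² + fR·V − fR·V_g = 0
With fR = 5.93×10⁻⁵ × 574×10³ m = 34.0 m/s:
V = [−fR + √((fR)² + 4 fR V_g)]/2 = [−34.0 + √(34.0² + 4×34.0×31.8)]/2 = 20 m/s
Subgeostrophic (V < V_g = 31.8 m/s), as expected around a low.

20 m/s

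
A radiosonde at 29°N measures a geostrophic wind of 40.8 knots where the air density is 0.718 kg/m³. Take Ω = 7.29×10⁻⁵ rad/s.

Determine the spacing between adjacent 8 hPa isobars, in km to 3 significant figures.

751 km

Coriolis parameter at 29°N:
f = 2Ω sin φ = 2 × 7.29×10⁻⁵ × sin 29° = 7.07×10⁻⁵ s⁻¹
Wind speed in SI: 40.8 knots = 21.0 m/s
Geostrophic balance rearranged: |∂P/∂n| = f ρ V_g
|∂P/∂n| = 7.07×10⁻⁵ × 0.718 × 21.0 = 1.07×10⁻³ Pa/m
Isobar spacing: Δn = ΔP/|∂P/∂n| = 800 Pa / 1.07×10⁻³ Pa/m = 750998 m ≈ 751 km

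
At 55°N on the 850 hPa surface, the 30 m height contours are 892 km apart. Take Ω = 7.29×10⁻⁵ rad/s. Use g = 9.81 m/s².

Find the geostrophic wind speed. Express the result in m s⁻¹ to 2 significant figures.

Coriolis parameter at 55°N:
f = 2Ω sin φ = 2 × 7.29×10⁻⁵ × sin 55° = 1.19×10⁻⁴ s⁻¹
Height gradient: |∂Z/∂n| = 30 m / 892000 m = 3.36×10⁻⁵
On a pressure surface, geostrophic balance gives V_g = (g/f)|∂Z/∂n|:
V_g = 9.81 × 3.36×10⁻⁵ / 1.19×10⁻⁴ = 2.76 m/s

2.8 m s⁻¹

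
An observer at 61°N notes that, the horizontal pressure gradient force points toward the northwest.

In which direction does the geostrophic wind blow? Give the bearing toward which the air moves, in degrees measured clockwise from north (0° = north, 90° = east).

045°

The pressure-gradient force points toward the northwest (bearing 315°).
Geostrophic balance: in the Northern Hemisphere the Coriolis force deflects motion to the right, so the geostrophic wind blows 90° to the right of the pressure-gradient force (low pressure on the left).
Rotating 315° by 90° clockwise gives 045° — the wind blows toward the northeast.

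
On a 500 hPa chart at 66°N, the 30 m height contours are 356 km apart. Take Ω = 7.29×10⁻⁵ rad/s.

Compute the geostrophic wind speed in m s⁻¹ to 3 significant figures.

6.21 m s⁻¹

Coriolis parameter at 66°N:
f = 2Ω sin φ = 2 × 7.29×10⁻⁵ × sin 66° = 1.33×10⁻⁴ s⁻¹
Height gradient: |∂Z/∂n| = 30 m / 356000 m = 8.43×10⁻⁵
On a pressure surface, geostrophic balance gives V_g = (g/f)|∂Z/∂n|:
V_g = 9.81 × 8.43×10⁻⁵ / 1.33×10⁻⁴ = 6.21 m/s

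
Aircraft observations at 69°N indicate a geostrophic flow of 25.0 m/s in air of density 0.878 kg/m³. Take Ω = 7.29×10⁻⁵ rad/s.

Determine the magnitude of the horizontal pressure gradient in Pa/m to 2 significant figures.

Coriolis parameter at 69°N:
f = 2Ω sin φ = 2 × 7.29×10⁻⁵ × sin 69° = 1.36×10⁻⁴ s⁻¹
Geostrophic balance rearranged: |∂P/∂n| = f ρ V_g
|∂P/∂n| = 1.36×10⁻⁴ × 0.878 × 25.0 = 2.99×10⁻³ Pa/m

3.0×10⁻³ Pa/m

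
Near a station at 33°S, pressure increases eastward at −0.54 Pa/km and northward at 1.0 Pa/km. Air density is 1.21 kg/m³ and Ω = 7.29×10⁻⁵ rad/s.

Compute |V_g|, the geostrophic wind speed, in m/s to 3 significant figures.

11.8 m/s

Coriolis parameter at 33°S:
f = 2Ω sin φ = 2 × 7.29×10⁻⁵ × sin 33° = 7.94×10⁻⁵ s⁻¹
In the Southern Hemisphere f is negative: f = −7.94×10⁻⁵ s⁻¹.
Component geostrophic relations (x east, y north):
u_g = −(1/(fρ)) ∂P/∂y,  v_g = (1/(fρ)) ∂P/∂x
u_g = −(1.0×10⁻³)/(−7.94×10⁻⁵ × 1.21) = 10.4 m/s;  v_g = (−0.54×10⁻³)/(−7.94×10⁻⁵ × 1.21) = 5.62 m/s
|V_g| = √(u_g² + v_g²) = 11.8 m/s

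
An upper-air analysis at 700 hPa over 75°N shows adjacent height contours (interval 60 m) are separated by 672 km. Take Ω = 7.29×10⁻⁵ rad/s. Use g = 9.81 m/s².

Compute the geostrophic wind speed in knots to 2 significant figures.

Coriolis parameter at 75°N:
f = 2Ω sin φ = 2 × 7.29×10⁻⁵ × sin 75° = 1.41×10⁻⁴ s⁻¹
Height gradient: |∂Z/∂n| = 60 m / 672000 m = 8.93×10⁻⁵
On a pressure surface, geostrophic balance gives V_g = (g/f)|∂Z/∂n|:
V_g = 9.81 × 8.93×10⁻⁵ / 1.41×10⁻⁴ = 6.22 m/s
Converting: 6.22 m/s × 1.944 = 12 knots

12 knots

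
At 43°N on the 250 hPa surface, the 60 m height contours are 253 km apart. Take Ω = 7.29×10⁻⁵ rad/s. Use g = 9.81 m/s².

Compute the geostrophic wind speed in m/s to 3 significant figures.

23.4 m/s

Coriolis parameter at 43°N:
f = 2Ω sin φ = 2 × 7.29×10⁻⁵ × sin 43° = 9.94×10⁻⁵ s⁻¹
Height gradient: |∂Z/∂n| = 60 m / 253000 m = 2.37×10⁻⁴
On a pressure surface, geostrophic balance gives V_g = (g/f)|∂Z/∂n|:
V_g = 9.81 × 2.37×10⁻⁴ / 9.94×10⁻⁵ = 23.4 m/s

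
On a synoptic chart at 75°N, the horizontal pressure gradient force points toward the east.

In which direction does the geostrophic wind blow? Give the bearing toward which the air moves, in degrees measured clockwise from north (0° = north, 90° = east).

The pressure-gradient force points toward the east (bearing 090°).
Geostrophic balance: in the Northern Hemisphere the Coriolis force deflects motion to the right, so the geostrophic wind blows 90° to the right of the pressure-gradient force (low pressure on the left).
Rotating 090° by 90° clockwise gives 180° — the wind blows toward the south.

180°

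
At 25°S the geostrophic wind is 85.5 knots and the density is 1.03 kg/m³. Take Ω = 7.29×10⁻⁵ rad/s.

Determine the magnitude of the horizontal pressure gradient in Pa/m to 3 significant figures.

2.79×10⁻³ Pa/m

Coriolis parameter at 25°S:
f = 2Ω sin φ = 2 × 7.29×10⁻⁵ × sin 25° = 6.16×10⁻⁵ s⁻¹
Wind speed in SI: 85.5 knots = 44.0 m/s
Geostrophic balance rearranged: |∂P/∂n| = f ρ V_g
|∂P/∂n| = 6.16×10⁻⁵ × 1.03 × 44.0 = 2.79×10⁻³ Pa/m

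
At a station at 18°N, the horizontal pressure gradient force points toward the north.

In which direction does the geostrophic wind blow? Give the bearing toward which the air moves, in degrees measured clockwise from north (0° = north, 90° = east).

The pressure-gradient force points toward the north (bearing 000°).
Geostrophic balance: in the Northern Hemisphere the Coriolis force deflects motion to the right, so the geostrophic wind blows 90° to the right of the pressure-gradient force (low pressure on the left).
Rotating 000° by 90° clockwise gives 090° — the wind blows toward the east.

090°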